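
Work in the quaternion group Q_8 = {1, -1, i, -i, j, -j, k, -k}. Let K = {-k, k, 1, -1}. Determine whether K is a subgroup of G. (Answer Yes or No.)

|K| = 4 divides |G| = 8, consistent with Lagrange.
K contains the identity, every element's inverse is in K, and K is closed under ·: it is a subgroup.
In fact K = ⟨-k⟩.

Yes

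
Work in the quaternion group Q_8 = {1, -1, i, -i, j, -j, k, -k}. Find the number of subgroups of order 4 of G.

|G| = 8 and 4 | 8, so subgroups of order 4 are possible by Lagrange.
The subgroups of order 4 are: {1, -1, i, -i}; {1, -1, j, -j}; {1, -1, k, -k}.
So G has 3 subgroups of order 4.

3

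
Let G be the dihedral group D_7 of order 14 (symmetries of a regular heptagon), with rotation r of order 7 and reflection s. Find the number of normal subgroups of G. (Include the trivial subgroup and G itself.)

3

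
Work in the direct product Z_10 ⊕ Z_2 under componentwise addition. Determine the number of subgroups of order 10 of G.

|G| = 20 and 10 | 20, so subgroups of order 10 are possible by Lagrange.
The subgroups of order 10 are: {(0,0), (0,1), (2,0), (2,1), (4,0), (4,1), (6,0), (6,1), (8,0), (8,1)}; {(0,0), (1,0), (2,0), (3,0), (4,0), (5,0), (6,0), (7,0), (8,0), (9,0)}; {(0,0), (1,1), (2,0), (3,1), (4,0), (5,1), (6,0), (7,1), (8,0), (9,1)}.
So G has 3 subgroups of order 10.

3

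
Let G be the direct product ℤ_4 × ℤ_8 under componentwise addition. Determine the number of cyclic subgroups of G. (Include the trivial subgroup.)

14

A cyclic subgroup of order d is generated by each of its φ(d) elements of order d, so the cyclic subgroups of order d number (#elements of order d)/φ(d).
Cyclic subgroups by order — order 1: 1; order 2: 3; order 4: 6; order 8: 4.
Total: 14.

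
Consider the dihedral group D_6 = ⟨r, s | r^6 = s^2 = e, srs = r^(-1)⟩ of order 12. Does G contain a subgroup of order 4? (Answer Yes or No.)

4 | 12. A subgroup of order 4 is {e, r^3, r^2s, r^5s}.

Yes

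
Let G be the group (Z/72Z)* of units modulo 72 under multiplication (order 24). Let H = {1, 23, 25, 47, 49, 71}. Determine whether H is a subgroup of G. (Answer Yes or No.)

|H| = 6 divides |G| = 24, consistent with Lagrange.
H contains the identity, every element's inverse is in H, and H is closed under ·: it is a subgroup.
In fact H = ⟨23⟩.

Yes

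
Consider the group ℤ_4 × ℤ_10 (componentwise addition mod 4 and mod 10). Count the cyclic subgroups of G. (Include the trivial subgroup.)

A cyclic subgroup of order d is generated by each of its φ(d) elements of order d, so the cyclic subgroups of order d number (#elements of order d)/φ(d).
Cyclic subgroups by order — order 1: 1; order 2: 3; order 4: 2; order 5: 1; order 10: 3; order 20: 2.
Total: 12.

12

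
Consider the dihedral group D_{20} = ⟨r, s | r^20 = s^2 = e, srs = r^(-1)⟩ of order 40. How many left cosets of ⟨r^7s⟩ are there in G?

20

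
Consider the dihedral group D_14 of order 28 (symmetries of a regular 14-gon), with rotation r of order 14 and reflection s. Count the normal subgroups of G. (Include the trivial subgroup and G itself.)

G has 28 subgroups. Checking conjugation-invariance by order — order 1: 1/1 normal; order 2: 1/15 normal; order 4: 0/7 normal; order 7: 1/1 normal; order 14: 3/3 normal; order 28: 1/1 normal.
Total normal subgroups: 7.

7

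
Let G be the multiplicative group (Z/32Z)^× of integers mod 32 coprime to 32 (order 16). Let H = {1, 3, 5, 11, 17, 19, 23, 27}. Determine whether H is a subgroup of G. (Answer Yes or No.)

5 ∈ H but its inverse 13 ∉ H, so H is not a subgroup.

No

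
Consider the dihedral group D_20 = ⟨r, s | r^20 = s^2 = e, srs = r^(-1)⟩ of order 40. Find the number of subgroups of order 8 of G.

5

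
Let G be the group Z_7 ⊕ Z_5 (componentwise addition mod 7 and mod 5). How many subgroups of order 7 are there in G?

1

|G| = 35 and 7 | 35, so subgroups of order 7 are possible by Lagrange.
The subgroups of order 7 are: {(0,0), (1,0), (2,0), (3,0), (4,0), (5,0), (6,0)}.
So G has 1 subgroup of order 7.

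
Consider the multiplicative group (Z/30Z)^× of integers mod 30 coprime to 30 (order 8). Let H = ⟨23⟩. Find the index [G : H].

2

|⟨23⟩| = 4 and |G| = 8.
By Lagrange, [G : H] = |G|/|H| = 8/4 = 2.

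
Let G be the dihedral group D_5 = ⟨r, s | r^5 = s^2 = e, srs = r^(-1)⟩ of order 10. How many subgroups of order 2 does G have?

|G| = 10 and 2 | 10, so subgroups of order 2 are possible by Lagrange.
The subgroups of order 2 are: {e, r^2s}; {e, r^3s}; {e, r^4s}; {e, rs}; … (5 in all).
So G has 5 subgroups of order 2.

5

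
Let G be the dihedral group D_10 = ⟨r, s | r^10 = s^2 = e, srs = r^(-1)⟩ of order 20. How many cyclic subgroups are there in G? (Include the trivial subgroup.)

14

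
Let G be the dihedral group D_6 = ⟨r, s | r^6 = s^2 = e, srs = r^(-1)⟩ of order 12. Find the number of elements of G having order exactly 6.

2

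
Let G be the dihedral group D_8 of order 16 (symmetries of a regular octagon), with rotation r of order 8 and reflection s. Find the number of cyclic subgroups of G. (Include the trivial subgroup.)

Group the elements of G by the cyclic subgroup they generate; each cyclic subgroup of order d accounts for φ(d) elements.
Cyclic subgroups by order — order 1: 1; order 2: 9; order 4: 1; order 8: 1.
Total: 12.

12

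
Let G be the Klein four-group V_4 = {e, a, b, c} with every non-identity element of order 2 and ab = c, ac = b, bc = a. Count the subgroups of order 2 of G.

|G| = 4 and 2 | 4, so subgroups of order 2 are possible by Lagrange.
The subgroups of order 2 are: {e, a}; {e, b}; {e, c}.
So G has 3 subgroups of order 2.

3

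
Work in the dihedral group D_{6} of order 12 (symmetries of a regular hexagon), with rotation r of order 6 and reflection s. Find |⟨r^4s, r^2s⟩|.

|⟨r^4s⟩| = 2 and |⟨r^2s⟩| = 2, so |H| is a multiple of lcm(2, 2) = 2 and divides |G| = 12.
Closing under the operation: H = {e, r^2, r^4, s, r^2s, r^4s}, so |H| = 6.

6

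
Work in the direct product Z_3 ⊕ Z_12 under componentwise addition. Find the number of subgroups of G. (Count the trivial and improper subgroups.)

|G| = 36, so by Lagrange every subgroup order divides 36. Divisors: 1, 2, 3, 4, 6, 9, 12, 18, 36.
Subgroups by order — order 1: 1; order 2: 1; order 3: 4; order 4: 1; order 6: 4; order 9: 1; order 12: 4; order 18: 1; order 36: 1.
Total: 1 + 1 + 4 + 1 + 4 + 1 + 4 + 1 + 1 = 18.

18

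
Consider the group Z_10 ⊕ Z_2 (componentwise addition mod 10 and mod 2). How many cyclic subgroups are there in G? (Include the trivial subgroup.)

8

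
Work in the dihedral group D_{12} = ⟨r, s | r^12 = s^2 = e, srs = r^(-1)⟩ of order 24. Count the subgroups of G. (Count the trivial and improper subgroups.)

|G| = 24, so by Lagrange every subgroup order divides 24. Divisors: 1, 2, 3, 4, 6, 8, 12, 24.
Subgroups by order — order 1: 1; order 2: 13; order 3: 1; order 4: 7; order 6: 5; order 8: 3; order 12: 3; order 24: 1.
Total: 1 + 13 + 1 + 7 + 5 + 3 + 3 + 1 = 34.

34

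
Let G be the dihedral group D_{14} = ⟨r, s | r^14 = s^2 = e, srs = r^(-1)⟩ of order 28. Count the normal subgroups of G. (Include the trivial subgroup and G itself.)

7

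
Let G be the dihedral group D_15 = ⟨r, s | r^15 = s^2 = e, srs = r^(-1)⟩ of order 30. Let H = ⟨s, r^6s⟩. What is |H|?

10

|⟨s⟩| = 2 and |⟨r^6s⟩| = 2, so |H| is a multiple of lcm(2, 2) = 2 and divides |G| = 30.
Closing under the operation: H = {e, r^3, r^6, r^9, r^12, s, r^3s, r^6s, r^9s, r^12s}, so |H| = 10.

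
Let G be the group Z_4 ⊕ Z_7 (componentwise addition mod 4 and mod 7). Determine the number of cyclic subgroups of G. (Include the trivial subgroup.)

6

Group the elements of G by the cyclic subgroup they generate; each cyclic subgroup of order d accounts for φ(d) elements.
Cyclic subgroups by order — order 1: 1; order 2: 1; order 4: 1; order 7: 1; order 14: 1; order 28: 1.
Total: 6.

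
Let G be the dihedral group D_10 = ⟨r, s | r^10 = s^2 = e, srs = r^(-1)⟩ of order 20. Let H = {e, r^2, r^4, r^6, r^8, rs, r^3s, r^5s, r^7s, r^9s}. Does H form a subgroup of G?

|H| = 10 divides |G| = 20, consistent with Lagrange.
H contains the identity, every element's inverse is in H, and H is closed under ·: it is a subgroup.

Yes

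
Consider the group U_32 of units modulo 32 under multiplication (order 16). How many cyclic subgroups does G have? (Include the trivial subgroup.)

8

Each element a generates a cyclic subgroup ⟨a⟩; distinct elements may generate the same one (a cyclic group of order d has φ(d) generators).
Cyclic subgroups by order — order 1: 1; order 2: 3; order 4: 2; order 8: 2.
Total: 8.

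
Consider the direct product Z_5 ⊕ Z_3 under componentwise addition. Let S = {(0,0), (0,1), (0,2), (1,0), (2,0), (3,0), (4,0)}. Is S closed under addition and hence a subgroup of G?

No

|S| = 7 does not divide |G| = 15, so by Lagrange S is not a subgroup.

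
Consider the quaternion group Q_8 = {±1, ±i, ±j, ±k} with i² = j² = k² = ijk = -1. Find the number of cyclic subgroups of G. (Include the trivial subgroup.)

5

Each element a generates a cyclic subgroup ⟨a⟩; distinct elements may generate the same one (a cyclic group of order d has φ(d) generators).
Cyclic subgroups by order — order 1: 1; order 2: 1; order 4: 3.
Total: 5.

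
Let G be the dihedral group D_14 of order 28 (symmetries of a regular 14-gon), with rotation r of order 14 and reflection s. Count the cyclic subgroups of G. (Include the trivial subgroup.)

18

Group the elements of G by the cyclic subgroup they generate; each cyclic subgroup of order d accounts for φ(d) elements.
Cyclic subgroups by order — order 1: 1; order 2: 15; order 7: 1; order 14: 1.
Total: 18.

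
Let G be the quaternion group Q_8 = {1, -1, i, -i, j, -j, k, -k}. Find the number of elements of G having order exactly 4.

The elements of order 4 are: i, -i, j, -j, k, -k.
That's 6.

6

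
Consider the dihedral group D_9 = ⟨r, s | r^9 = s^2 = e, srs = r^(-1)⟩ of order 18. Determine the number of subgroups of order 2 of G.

9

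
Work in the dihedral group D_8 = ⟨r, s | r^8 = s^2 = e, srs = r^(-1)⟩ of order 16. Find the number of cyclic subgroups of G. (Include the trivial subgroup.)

12

Group the elements of G by the cyclic subgroup they generate; each cyclic subgroup of order d accounts for φ(d) elements.
Cyclic subgroups by order — order 1: 1; order 2: 9; order 4: 1; order 8: 1.
Total: 12.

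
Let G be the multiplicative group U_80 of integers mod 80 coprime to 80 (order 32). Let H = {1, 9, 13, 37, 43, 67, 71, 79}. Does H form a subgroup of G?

Yes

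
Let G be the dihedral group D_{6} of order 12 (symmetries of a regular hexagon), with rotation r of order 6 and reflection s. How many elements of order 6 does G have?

The elements of order 6 are: r, r^5.
That's 2.

2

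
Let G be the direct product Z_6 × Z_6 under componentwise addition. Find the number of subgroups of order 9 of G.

1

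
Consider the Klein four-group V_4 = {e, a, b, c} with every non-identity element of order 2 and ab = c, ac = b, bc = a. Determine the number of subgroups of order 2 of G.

|G| = 4 and 2 | 4, so subgroups of order 2 are possible by Lagrange.
The subgroups of order 2 are: {e, a}; {e, b}; {e, c}.
So G has 3 subgroups of order 2.

3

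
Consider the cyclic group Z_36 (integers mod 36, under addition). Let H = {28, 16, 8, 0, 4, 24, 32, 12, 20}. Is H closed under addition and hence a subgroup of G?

Yes

|H| = 9 divides |G| = 36, consistent with Lagrange.
H contains the identity, every element's inverse is in H, and H is closed under +: it is a subgroup.
In fact H = ⟨32⟩.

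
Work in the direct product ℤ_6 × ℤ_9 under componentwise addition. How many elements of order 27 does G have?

0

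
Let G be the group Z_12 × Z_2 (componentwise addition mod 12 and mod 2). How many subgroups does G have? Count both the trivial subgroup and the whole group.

|G| = 24, so by Lagrange every subgroup order divides 24. Divisors: 1, 2, 3, 4, 6, 8, 12, 24.
Subgroups by order — order 1: 1; order 2: 3; order 3: 1; order 4: 3; order 6: 3; order 8: 1; order 12: 3; order 24: 1.
Total: 1 + 3 + 1 + 3 + 3 + 1 + 3 + 1 = 16.

16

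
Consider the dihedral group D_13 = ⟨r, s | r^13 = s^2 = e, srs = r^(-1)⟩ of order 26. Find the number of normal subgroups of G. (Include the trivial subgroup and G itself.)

G has 16 subgroups. Checking conjugation-invariance by order — order 1: 1/1 normal; order 2: 0/13 normal; order 13: 1/1 normal; order 26: 1/1 normal.
Total normal subgroups: 3.

3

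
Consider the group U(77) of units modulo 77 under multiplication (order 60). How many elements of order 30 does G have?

Enumerating element orders in G gives 24 elements of order 30.

24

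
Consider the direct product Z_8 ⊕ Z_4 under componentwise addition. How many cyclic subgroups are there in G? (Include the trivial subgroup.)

14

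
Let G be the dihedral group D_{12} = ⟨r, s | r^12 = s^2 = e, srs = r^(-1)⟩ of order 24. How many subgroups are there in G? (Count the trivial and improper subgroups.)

34

|G| = 24, so by Lagrange every subgroup order divides 24. Divisors: 1, 2, 3, 4, 6, 8, 12, 24.
Subgroups by order — order 1: 1; order 2: 13; order 3: 1; order 4: 7; order 6: 5; order 8: 3; order 12: 3; order 24: 1.
Total: 1 + 13 + 1 + 7 + 5 + 3 + 3 + 1 = 34.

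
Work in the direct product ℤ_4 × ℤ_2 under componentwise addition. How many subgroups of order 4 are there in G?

3

|G| = 8 and 4 | 8, so subgroups of order 4 are possible by Lagrange.
The subgroups of order 4 are: {(0,0), (0,1), (2,0), (2,1)}; {(0,0), (1,0), (2,0), (3,0)}; {(0,0), (1,1), (2,0), (3,1)}.
So G has 3 subgroups of order 4.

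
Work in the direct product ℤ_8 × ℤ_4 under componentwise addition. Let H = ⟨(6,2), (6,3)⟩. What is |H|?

16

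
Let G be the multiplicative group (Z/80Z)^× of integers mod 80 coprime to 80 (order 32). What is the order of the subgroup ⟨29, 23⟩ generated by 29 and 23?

|⟨29⟩| = 4 and |⟨23⟩| = 4, so |H| is a multiple of lcm(4, 4) = 4 and divides |G| = 32.
Closing under the operation: H = {1, 3, 7, 9, 21, 23, 27, 29, 41, 43, 47, 49, 61, 63, 67, 69}, so |H| = 16.

16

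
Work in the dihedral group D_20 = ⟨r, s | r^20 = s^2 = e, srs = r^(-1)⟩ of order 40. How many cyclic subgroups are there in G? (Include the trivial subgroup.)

26

Each element a generates a cyclic subgroup ⟨a⟩; distinct elements may generate the same one (a cyclic group of order d has φ(d) generators).
Cyclic subgroups by order — order 1: 1; order 2: 21; order 4: 1; order 5: 1; order 10: 1; order 20: 1.
Total: 26.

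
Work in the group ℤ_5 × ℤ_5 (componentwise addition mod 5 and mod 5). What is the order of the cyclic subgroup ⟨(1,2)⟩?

The order of (1,2) in Z_5 × Z_5 is lcm(ord(1) in Z_5, ord(2) in Z_5).
ord(1) = 5 and ord(2) = 5, so |⟨(1,2)⟩| = lcm(5, 5) = 5.

5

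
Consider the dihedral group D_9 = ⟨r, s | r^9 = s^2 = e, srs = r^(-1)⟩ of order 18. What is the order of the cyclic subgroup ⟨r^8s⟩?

2

Computing powers of r^8s: the smallest k with (r^8s)^k = e is k = 2.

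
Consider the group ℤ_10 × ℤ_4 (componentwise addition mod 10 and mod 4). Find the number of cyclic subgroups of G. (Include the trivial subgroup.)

Each element a generates a cyclic subgroup ⟨a⟩; distinct elements may generate the same one (a cyclic group of order d has φ(d) generators).
Cyclic subgroups by order — order 1: 1; order 2: 3; order 4: 2; order 5: 1; order 10: 3; order 20: 2.
Total: 12.

12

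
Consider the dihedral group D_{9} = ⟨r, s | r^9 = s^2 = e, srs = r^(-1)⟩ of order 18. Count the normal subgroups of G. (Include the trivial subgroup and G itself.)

G has 16 subgroups. Checking conjugation-invariance by order — order 1: 1/1 normal; order 2: 0/9 normal; order 3: 1/1 normal; order 6: 0/3 normal; order 9: 1/1 normal; order 18: 1/1 normal.
Total normal subgroups: 4.

4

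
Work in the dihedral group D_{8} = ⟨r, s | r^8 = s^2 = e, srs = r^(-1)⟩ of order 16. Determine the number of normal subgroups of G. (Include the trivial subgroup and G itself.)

7

G has 19 subgroups. Checking conjugation-invariance by order — order 1: 1/1 normal; order 2: 1/9 normal; order 4: 1/5 normal; order 8: 3/3 normal; order 16: 1/1 normal.
Total normal subgroups: 7.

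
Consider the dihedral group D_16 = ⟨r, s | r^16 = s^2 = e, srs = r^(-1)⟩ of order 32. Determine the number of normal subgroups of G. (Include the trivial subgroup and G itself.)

G has 36 subgroups. Checking conjugation-invariance by order — order 1: 1/1 normal; order 2: 1/17 normal; order 4: 1/9 normal; order 8: 1/5 normal; order 16: 3/3 normal; order 32: 1/1 normal.
Total normal subgroups: 8.

8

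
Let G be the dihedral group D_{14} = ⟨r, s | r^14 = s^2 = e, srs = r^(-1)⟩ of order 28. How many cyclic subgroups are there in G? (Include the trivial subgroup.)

Group the elements of G by the cyclic subgroup they generate; each cyclic subgroup of order d accounts for φ(d) elements.
Cyclic subgroups by order — order 1: 1; order 2: 15; order 7: 1; order 14: 1.
Total: 18.

18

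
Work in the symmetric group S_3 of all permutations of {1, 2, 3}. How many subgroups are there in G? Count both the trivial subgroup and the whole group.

6

|G| = 6, so by Lagrange every subgroup order divides 6. Divisors: 1, 2, 3, 6.
Subgroups by order — order 1: 1; order 2: 3; order 3: 1; order 6: 1.
Total: 1 + 3 + 1 + 1 = 6.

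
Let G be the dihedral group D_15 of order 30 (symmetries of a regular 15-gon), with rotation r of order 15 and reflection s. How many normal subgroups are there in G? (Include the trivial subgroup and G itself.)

5

G has 28 subgroups. Checking conjugation-invariance by order — order 1: 1/1 normal; order 2: 0/15 normal; order 3: 1/1 normal; order 5: 1/1 normal; order 6: 0/5 normal; order 10: 0/3 normal; order 15: 1/1 normal; order 30: 1/1 normal.
Total normal subgroups: 5.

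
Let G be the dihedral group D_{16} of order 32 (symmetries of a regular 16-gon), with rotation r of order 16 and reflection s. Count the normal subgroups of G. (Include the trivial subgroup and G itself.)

G has 36 subgroups. Checking conjugation-invariance by order — order 1: 1/1 normal; order 2: 1/17 normal; order 4: 1/9 normal; order 8: 1/5 normal; order 16: 3/3 normal; order 32: 1/1 normal.
Total normal subgroups: 8.

8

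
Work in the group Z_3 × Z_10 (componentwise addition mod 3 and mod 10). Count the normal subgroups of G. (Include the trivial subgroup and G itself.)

8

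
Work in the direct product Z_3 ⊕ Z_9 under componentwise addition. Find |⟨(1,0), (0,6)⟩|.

|⟨(1,0)⟩| = 3 and |⟨(0,6)⟩| = 3, so |H| is a multiple of lcm(3, 3) = 3 and divides |G| = 27.
Closing under the operation: H = {(0,0), (0,3), (0,6), (1,0), (1,3), (1,6), (2,0), (2,3), (2,6)}, so |H| = 9.

9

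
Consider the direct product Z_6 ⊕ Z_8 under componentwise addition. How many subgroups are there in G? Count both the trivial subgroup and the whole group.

22

|G| = 48, so by Lagrange every subgroup order divides 48. Divisors: 1, 2, 3, 4, 6, 8, 12, 16, 24, 48.
Subgroups by order — order 1: 1; order 2: 3; order 3: 1; order 4: 3; order 6: 3; order 8: 3; order 12: 3; order 16: 1; order 24: 3; order 48: 1.
Total: 1 + 3 + 1 + 3 + 3 + 3 + 3 + 1 + 3 + 1 = 22.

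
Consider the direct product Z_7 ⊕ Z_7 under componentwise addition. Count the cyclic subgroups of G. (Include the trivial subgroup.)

Group the elements of G by the cyclic subgroup they generate; each cyclic subgroup of order d accounts for φ(d) elements.
Cyclic subgroups by order — order 1: 1; order 7: 8.
Total: 9.

9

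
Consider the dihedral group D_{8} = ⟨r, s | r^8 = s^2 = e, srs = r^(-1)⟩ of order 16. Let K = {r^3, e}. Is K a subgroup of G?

No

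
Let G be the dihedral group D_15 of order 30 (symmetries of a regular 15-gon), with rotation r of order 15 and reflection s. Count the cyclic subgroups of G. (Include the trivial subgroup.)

19

A cyclic subgroup of order d is generated by each of its φ(d) elements of order d, so the cyclic subgroups of order d number (#elements of order d)/φ(d).
Cyclic subgroups by order — order 1: 1; order 2: 15; order 3: 1; order 5: 1; order 15: 1.
Total: 19.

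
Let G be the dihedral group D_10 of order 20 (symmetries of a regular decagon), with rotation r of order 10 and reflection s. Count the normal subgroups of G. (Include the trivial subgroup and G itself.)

7

G has 22 subgroups. Checking conjugation-invariance by order — order 1: 1/1 normal; order 2: 1/11 normal; order 4: 0/5 normal; order 5: 1/1 normal; order 10: 3/3 normal; order 20: 1/1 normal.
Total normal subgroups: 7.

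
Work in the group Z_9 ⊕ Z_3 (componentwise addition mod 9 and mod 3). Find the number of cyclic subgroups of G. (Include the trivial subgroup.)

8

Each element a generates a cyclic subgroup ⟨a⟩; distinct elements may generate the same one (a cyclic group of order d has φ(d) generators).
Cyclic subgroups by order — order 1: 1; order 3: 4; order 9: 3.
Total: 8.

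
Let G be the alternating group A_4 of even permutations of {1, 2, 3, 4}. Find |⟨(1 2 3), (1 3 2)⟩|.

3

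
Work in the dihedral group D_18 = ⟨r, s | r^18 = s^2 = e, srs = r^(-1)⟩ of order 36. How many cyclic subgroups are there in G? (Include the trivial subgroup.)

24

A cyclic subgroup of order d is generated by each of its φ(d) elements of order d, so the cyclic subgroups of order d number (#elements of order d)/φ(d).
Cyclic subgroups by order — order 1: 1; order 2: 19; order 3: 1; order 6: 1; order 9: 1; order 18: 1.
Total: 24.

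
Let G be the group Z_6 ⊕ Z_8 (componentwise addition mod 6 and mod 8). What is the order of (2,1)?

The order of (2,1) in Z_6 × Z_8 is lcm(ord(2) in Z_6, ord(1) in Z_8).
ord(2) = 3 and ord(1) = 8, so |⟨(2,1)⟩| = lcm(3, 8) = 24.

24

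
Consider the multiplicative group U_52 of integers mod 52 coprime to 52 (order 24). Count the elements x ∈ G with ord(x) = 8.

0

No element of G has order 8 (even though 8 | 24).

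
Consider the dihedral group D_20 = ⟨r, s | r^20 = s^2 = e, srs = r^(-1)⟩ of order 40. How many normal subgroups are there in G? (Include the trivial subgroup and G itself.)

G has 48 subgroups. Checking conjugation-invariance by order — order 1: 1/1 normal; order 2: 1/21 normal; order 4: 1/11 normal; order 5: 1/1 normal; order 8: 0/5 normal; order 10: 1/5 normal; order 20: 3/3 normal; order 40: 1/1 normal.
Total normal subgroups: 9.

9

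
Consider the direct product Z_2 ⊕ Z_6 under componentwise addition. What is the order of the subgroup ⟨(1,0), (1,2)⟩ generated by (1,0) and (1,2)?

|⟨(1,0)⟩| = 2 and |⟨(1,2)⟩| = 6, so |H| is a multiple of lcm(2, 6) = 6 and divides |G| = 12.
Closing under the operation: H = {(0,0), (0,2), (0,4), (1,0), (1,2), (1,4)}, so |H| = 6.

6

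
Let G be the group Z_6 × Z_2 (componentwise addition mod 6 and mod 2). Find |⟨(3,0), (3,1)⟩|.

|⟨(3,0)⟩| = 2 and |⟨(3,1)⟩| = 2, so |H| is a multiple of lcm(2, 2) = 2 and divides |G| = 12.
Closing under the operation: H = {(0,0), (0,1), (3,0), (3,1)}, so |H| = 4.

4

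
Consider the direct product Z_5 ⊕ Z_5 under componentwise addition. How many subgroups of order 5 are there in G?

6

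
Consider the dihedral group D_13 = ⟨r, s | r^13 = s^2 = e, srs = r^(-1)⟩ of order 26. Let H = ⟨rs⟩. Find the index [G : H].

|⟨rs⟩| = 2 and |G| = 26.
By Lagrange, [G : H] = |G|/|H| = 26/2 = 13.

13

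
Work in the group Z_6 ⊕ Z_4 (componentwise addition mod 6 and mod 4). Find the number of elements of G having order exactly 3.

An element (a,b) has order lcm(ord(a), ord(b)); count pairs with lcm equal to 3.
Enumerating gives 2 such elements.

2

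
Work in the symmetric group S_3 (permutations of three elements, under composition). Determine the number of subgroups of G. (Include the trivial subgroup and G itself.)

|G| = 6, so by Lagrange every subgroup order divides 6. Divisors: 1, 2, 3, 6.
Subgroups by order — order 1: 1; order 2: 3; order 3: 1; order 6: 1.
Total: 1 + 3 + 1 + 1 = 6.

6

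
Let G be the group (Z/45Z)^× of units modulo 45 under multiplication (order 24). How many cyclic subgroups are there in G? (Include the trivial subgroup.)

Group the elements of G by the cyclic subgroup they generate; each cyclic subgroup of order d accounts for φ(d) elements.
Cyclic subgroups by order — order 1: 1; order 2: 3; order 3: 1; order 4: 2; order 6: 3; order 12: 2.
Total: 12.

12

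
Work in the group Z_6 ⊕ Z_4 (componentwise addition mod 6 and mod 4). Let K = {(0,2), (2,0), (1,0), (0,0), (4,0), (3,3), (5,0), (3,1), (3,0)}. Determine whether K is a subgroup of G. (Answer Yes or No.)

|K| = 9 does not divide |G| = 24, so by Lagrange K is not a subgroup.

No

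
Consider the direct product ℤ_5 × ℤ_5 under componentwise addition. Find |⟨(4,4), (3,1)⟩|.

25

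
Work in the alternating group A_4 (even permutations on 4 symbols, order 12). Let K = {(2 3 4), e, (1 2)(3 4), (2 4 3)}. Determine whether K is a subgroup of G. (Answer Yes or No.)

No

Closure fails: (2 4 3) ∘ (1 2)(3 4) = (1 4 2) ∉ K. So K is not a subgroup.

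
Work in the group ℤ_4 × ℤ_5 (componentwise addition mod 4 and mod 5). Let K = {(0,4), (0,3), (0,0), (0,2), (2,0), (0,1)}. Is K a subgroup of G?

|K| = 6 does not divide |G| = 20, so by Lagrange K is not a subgroup.

No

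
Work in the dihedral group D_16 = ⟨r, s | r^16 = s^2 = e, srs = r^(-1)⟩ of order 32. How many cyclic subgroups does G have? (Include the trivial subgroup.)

21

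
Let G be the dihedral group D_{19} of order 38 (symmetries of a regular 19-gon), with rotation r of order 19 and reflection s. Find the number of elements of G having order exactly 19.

Enumerating element orders in G gives 18 elements of order 19.

18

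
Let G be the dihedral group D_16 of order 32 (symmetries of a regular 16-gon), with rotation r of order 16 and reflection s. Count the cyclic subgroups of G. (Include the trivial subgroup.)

Each element a generates a cyclic subgroup ⟨a⟩; distinct elements may generate the same one (a cyclic group of order d has φ(d) generators).
Cyclic subgroups by order — order 1: 1; order 2: 17; order 4: 1; order 8: 1; order 16: 1.
Total: 21.

21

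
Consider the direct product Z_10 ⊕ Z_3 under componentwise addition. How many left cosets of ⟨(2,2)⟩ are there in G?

|⟨(2,2)⟩| = 15 and |G| = 30.
By Lagrange, [G : H] = |G|/|H| = 30/15 = 2.

2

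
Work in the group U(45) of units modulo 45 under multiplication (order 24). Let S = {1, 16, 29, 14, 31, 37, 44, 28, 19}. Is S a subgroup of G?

No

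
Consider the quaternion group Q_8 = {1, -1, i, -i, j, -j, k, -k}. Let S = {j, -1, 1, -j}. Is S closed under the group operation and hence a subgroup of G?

Yes

|S| = 4 divides |G| = 8, consistent with Lagrange.
S contains the identity, every element's inverse is in S, and S is closed under ·: it is a subgroup.
In fact S = ⟨j⟩.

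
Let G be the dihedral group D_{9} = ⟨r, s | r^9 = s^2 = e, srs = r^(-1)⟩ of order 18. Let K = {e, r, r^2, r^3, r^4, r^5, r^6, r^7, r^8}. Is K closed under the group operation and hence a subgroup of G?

|K| = 9 divides |G| = 18, consistent with Lagrange.
K contains the identity, every element's inverse is in K, and K is closed under ·: it is a subgroup.
In fact K = ⟨r^4⟩.

Yes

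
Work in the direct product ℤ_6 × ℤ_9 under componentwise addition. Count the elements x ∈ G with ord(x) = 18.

An element (a,b) has order lcm(ord(a), ord(b)); count pairs with lcm equal to 18.
Enumerating gives 18 such elements.

18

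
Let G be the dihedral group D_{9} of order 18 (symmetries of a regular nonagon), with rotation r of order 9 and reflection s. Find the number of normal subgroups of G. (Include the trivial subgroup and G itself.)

G has 16 subgroups. Checking conjugation-invariance by order — order 1: 1/1 normal; order 2: 0/9 normal; order 3: 1/1 normal; order 6: 0/3 normal; order 9: 1/1 normal; order 18: 1/1 normal.
Total normal subgroups: 4.

4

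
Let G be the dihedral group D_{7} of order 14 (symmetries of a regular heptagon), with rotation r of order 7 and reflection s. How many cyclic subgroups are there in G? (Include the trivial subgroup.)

9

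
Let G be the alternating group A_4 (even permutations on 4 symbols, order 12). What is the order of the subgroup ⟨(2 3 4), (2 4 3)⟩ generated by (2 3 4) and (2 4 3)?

3

|⟨(2 3 4)⟩| = 3 and |⟨(2 4 3)⟩| = 3, so |H| is a multiple of lcm(3, 3) = 3 and divides |G| = 12.
Closing under the operation: H = {e, (2 3 4), (2 4 3)}, so |H| = 3.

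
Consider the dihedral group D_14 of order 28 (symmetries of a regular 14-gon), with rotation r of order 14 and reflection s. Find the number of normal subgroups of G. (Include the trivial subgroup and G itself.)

G has 28 subgroups. Checking conjugation-invariance by order — order 1: 1/1 normal; order 2: 1/15 normal; order 4: 0/7 normal; order 7: 1/1 normal; order 14: 3/3 normal; order 28: 1/1 normal.
Total normal subgroups: 7.

7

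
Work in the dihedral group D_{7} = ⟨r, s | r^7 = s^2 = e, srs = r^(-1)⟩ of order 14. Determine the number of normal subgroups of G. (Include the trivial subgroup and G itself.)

G has 10 subgroups. Checking conjugation-invariance by order — order 1: 1/1 normal; order 2: 0/7 normal; order 7: 1/1 normal; order 14: 1/1 normal.
Total normal subgroups: 3.

3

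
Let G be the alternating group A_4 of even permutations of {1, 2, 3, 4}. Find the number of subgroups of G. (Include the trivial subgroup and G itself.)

10

|G| = 12, so by Lagrange every subgroup order divides 12. Divisors: 1, 2, 3, 4, 6, 12.
Subgroups by order — order 1: 1; order 2: 3; order 3: 4; order 4: 1; order 6: 0; order 12: 1.
Total: 1 + 3 + 4 + 1 + 0 + 1 = 10.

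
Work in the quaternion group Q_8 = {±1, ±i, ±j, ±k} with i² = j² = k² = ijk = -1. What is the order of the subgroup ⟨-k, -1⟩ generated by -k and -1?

4

|⟨-k⟩| = 4 and |⟨-1⟩| = 2, so |H| is a multiple of lcm(4, 2) = 4 and divides |G| = 8.
Closing under the operation: H = {1, -1, k, -k}, so |H| = 4.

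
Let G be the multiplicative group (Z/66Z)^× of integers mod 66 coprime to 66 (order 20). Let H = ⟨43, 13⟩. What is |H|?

10

|⟨43⟩| = 2 and |⟨13⟩| = 10, so |H| is a multiple of lcm(2, 10) = 10 and divides |G| = 20.
Closing under the operation: H = {1, 7, 13, 19, 25, 31, 37, 43, 49, 61}, so |H| = 10.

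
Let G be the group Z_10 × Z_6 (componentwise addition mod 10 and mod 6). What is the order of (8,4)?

The order of (8,4) in Z_10 × Z_6 is lcm(ord(8) in Z_10, ord(4) in Z_6).
ord(8) = 5 and ord(4) = 3, so |⟨(8,4)⟩| = lcm(5, 3) = 15.

15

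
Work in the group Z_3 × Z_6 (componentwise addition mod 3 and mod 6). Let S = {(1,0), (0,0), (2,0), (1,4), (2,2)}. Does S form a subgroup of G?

|S| = 5 does not divide |G| = 18, so by Lagrange S is not a subgroup.

No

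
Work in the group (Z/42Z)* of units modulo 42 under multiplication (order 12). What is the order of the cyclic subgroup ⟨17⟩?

6

Compute successive powers of 17 mod 42: 17, 37, 41, 25, 5, 1; 17^6 ≡ 1 (mod 42).
So |⟨17⟩| = 6.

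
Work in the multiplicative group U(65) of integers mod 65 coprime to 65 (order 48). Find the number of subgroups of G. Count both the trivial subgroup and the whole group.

30

|G| = 48, so by Lagrange every subgroup order divides 48. Divisors: 1, 2, 3, 4, 6, 8, 12, 16, 24, 48.
Subgroups by order — order 1: 1; order 2: 3; order 3: 1; order 4: 7; order 6: 3; order 8: 3; order 12: 7; order 16: 1; order 24: 3; order 48: 1.
Total: 1 + 3 + 1 + 7 + 3 + 3 + 7 + 1 + 3 + 1 = 30.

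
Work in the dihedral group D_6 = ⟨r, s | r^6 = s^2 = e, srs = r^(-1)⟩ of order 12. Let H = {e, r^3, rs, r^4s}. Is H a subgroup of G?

Yes

|H| = 4 divides |G| = 12, consistent with Lagrange.
H contains the identity, every element's inverse is in H, and H is closed under ·: it is a subgroup.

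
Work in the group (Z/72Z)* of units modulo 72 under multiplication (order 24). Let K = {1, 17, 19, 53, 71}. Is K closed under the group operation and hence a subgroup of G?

No

|K| = 5 does not divide |G| = 24, so by Lagrange K is not a subgroup.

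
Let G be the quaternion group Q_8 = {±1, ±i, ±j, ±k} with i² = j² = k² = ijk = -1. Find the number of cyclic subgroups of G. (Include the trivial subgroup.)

5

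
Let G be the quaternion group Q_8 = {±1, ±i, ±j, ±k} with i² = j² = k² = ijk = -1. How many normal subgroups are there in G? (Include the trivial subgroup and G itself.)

6

G has 6 subgroups. Checking conjugation-invariance by order — order 1: 1/1 normal; order 2: 1/1 normal; order 4: 3/3 normal; order 8: 1/1 normal.
Total normal subgroups: 6.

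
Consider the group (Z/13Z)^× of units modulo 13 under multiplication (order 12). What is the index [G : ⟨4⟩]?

2

|⟨4⟩| = 6 and |G| = 12.
By Lagrange, [G : H] = |G|/|H| = 12/6 = 2.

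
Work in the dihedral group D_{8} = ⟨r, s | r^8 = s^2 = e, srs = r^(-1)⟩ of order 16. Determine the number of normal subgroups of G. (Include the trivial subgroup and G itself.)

G has 19 subgroups. Checking conjugation-invariance by order — order 1: 1/1 normal; order 2: 1/9 normal; order 4: 1/5 normal; order 8: 3/3 normal; order 16: 1/1 normal.
Total normal subgroups: 7.

7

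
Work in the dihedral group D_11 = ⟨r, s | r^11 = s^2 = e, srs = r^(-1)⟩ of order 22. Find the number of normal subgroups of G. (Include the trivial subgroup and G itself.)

G has 14 subgroups. Checking conjugation-invariance by order — order 1: 1/1 normal; order 2: 0/11 normal; order 11: 1/1 normal; order 22: 1/1 normal.
Total normal subgroups: 3.

3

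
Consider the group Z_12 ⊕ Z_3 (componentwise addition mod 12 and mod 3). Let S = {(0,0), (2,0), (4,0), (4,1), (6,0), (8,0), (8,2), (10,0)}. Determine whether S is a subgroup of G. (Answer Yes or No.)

No

|S| = 8 does not divide |G| = 36, so by Lagrange S is not a subgroup.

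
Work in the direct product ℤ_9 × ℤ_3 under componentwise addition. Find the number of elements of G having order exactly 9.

18

An element (a,b) has order lcm(ord(a), ord(b)); count pairs with lcm equal to 9.
Enumerating gives 18 such elements.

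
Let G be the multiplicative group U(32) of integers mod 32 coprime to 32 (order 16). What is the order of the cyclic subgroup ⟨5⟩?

8

Compute successive powers of 5 mod 32: 5, 25, 29, 17, 21, 9, 13, 1; 5^8 ≡ 1 (mod 32).
So |⟨5⟩| = 8.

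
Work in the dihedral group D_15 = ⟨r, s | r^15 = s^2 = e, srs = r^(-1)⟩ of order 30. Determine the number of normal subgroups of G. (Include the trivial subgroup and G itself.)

5

G has 28 subgroups. Checking conjugation-invariance by order — order 1: 1/1 normal; order 2: 0/15 normal; order 3: 1/1 normal; order 5: 1/1 normal; order 6: 0/5 normal; order 10: 0/3 normal; order 15: 1/1 normal; order 30: 1/1 normal.
Total normal subgroups: 5.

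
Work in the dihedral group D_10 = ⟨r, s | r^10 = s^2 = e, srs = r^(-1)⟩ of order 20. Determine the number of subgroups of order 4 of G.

|G| = 20 and 4 | 20, so subgroups of order 4 are possible by Lagrange.
The subgroups of order 4 are: {e, r^5, r^2s, r^7s}; {e, r^5, r^3s, r^8s}; {e, r^5, r^4s, r^9s}; {e, r^5, s, r^5s}; … (5 in all).
So G has 5 subgroups of order 4.

5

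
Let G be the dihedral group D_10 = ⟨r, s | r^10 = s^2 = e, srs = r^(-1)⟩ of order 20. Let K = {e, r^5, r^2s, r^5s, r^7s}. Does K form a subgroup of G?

Closure fails: r^5 · r^5s = s ∉ K. So K is not a subgroup.

No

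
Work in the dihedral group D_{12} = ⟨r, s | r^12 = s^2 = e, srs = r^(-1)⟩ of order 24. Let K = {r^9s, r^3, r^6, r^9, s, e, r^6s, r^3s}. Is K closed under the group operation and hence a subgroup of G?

Yes

|K| = 8 divides |G| = 24, consistent with Lagrange.
K contains the identity, every element's inverse is in K, and K is closed under ·: it is a subgroup.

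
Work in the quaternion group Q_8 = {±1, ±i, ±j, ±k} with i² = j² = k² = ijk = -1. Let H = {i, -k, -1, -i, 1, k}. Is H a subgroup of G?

|H| = 6 does not divide |G| = 8, so by Lagrange H is not a subgroup.

No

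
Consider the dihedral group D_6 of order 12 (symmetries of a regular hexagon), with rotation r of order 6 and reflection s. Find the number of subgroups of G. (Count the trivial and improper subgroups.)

16

|G| = 12, so by Lagrange every subgroup order divides 12. Divisors: 1, 2, 3, 4, 6, 12.
Subgroups by order — order 1: 1; order 2: 7; order 3: 1; order 4: 3; order 6: 3; order 12: 1.
Total: 1 + 7 + 1 + 3 + 3 + 1 = 16.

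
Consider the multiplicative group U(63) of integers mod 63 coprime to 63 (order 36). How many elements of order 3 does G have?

8

The elements of order 3 are: 4, 16, 22, 25, 37, 43, 46, 58.
That's 8.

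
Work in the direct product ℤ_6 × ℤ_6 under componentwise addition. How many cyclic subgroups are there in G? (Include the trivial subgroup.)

Each element a generates a cyclic subgroup ⟨a⟩; distinct elements may generate the same one (a cyclic group of order d has φ(d) generators).
Cyclic subgroups by order — order 1: 1; order 2: 3; order 3: 4; order 6: 12.
Total: 20.

20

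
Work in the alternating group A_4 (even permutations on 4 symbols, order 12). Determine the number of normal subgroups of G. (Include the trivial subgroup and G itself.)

G has 10 subgroups. Checking conjugation-invariance by order — order 1: 1/1 normal; order 2: 0/3 normal; order 3: 0/4 normal; order 4: 1/1 normal; order 12: 1/1 normal.
Total normal subgroups: 3.

3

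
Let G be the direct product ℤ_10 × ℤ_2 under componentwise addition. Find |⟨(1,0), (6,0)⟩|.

|⟨(1,0)⟩| = 10 and |⟨(6,0)⟩| = 5, so |H| is a multiple of lcm(10, 5) = 10 and divides |G| = 20.
Closing under the operation: H = {(0,0), (1,0), (2,0), (3,0), (4,0), (5,0), (6,0), (7,0), (8,0), (9,0)}, so |H| = 10.

10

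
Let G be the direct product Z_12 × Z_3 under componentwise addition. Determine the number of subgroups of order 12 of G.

4

|G| = 36 and 12 | 36, so subgroups of order 12 are possible by Lagrange.
The subgroups of order 12 are: {(0,0), (0,1), (0,2), (3,0), (3,1), (3,2), (6,0), (6,1), (6,2), (9,0), (9,1), (9,2)}; {(0,0), (1,0), (2,0), (3,0), (4,0), (5,0), (6,0), (7,0), (8,0), (9,0), (10,0), (11,0)}; {(0,0), (1,1), (2,2), (3,0), (4,1), (5,2), (6,0), (7,1), (8,2), (9,0), (10,1), (11,2)}; {(0,0), (1,2), (2,1), (3,0), (4,2), (5,1), (6,0), (7,2), (8,1), (9,0), (10,2), (11,1)}.
So G has 4 subgroups of order 12.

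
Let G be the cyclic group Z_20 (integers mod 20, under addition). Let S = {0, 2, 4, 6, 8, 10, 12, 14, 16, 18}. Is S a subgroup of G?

Yes

|S| = 10 divides |G| = 20, consistent with Lagrange.
S contains the identity, every element's inverse is in S, and S is closed under +: it is a subgroup.
In fact S = ⟨2⟩.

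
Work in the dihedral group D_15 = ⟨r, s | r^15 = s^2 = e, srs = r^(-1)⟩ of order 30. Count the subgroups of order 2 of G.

15

|G| = 30 and 2 | 30, so subgroups of order 2 are possible by Lagrange.
The subgroups of order 2 are: {e, r^10s}; {e, r^11s}; {e, r^12s}; {e, r^13s}; … (15 in all).
So G has 15 subgroups of order 2.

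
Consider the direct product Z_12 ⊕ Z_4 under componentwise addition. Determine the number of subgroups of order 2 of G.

|G| = 48 and 2 | 48, so subgroups of order 2 are possible by Lagrange.
The subgroups of order 2 are: {(0,0), (0,2)}; {(0,0), (6,0)}; {(0,0), (6,2)}.
So G has 3 subgroups of order 2.

3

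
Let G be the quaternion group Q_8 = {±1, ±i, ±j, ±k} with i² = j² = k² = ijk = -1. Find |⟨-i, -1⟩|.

4

|⟨-i⟩| = 4 and |⟨-1⟩| = 2, so |H| is a multiple of lcm(4, 2) = 4 and divides |G| = 8.
Closing under the operation: H = {1, -1, i, -i}, so |H| = 4.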